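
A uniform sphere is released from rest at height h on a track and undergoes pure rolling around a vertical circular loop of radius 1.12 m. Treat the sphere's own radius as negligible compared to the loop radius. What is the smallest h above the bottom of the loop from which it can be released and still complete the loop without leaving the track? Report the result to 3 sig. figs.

h_min ≈ 3.02 m

With I = (2/5)MR², the ratio k = I/(MR²) is 0.4.
At the top of the loop, the minimum-contact condition is Mg = Mv_top²/r, so v_top² = gr.
With ω = v/R, the kinetic energy at speed v is ½(1+k)Mv² = (7/10)Mv².
Energy conservation from release (height h) to the top (height 2r): Mgh = Mg(2r) + (7/10)M·gr.
Thus h_min = 2r + (1+k)r/2 = r(2 + 1.4/2) = 1.12 × 2.7 ≈ 3.02 m.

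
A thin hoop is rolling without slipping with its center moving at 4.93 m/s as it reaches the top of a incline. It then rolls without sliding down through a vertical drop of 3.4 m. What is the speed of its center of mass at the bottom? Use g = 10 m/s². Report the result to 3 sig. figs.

v ≈ 7.64 m/s

For this body I = MR², i.e. k = I/(MR²) = 1.
The rolling condition ω = v/R makes the rotational term ½I(v/R)² = ½kMv², so KE_total = ½(1+k)Mv² = Mv².
Energy conservation: Mv₀² + Mgh = Mv², so v² = v₀² + 2gh/(1+k).
v = √(4.93² + 2×10×3.4/2) = √58.3 ≈ 7.64 m/s.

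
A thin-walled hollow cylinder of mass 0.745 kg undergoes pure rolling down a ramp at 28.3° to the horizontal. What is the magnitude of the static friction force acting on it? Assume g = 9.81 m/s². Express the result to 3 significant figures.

f ≈ 1.73 N

With I = MR², the ratio k = I/(MR²) is 1.
Newton's second law down the slope: Mg sinθ − f = Ma. The torque equation fR = Iα (with α = a/R) gives f = kMa.
Combining, a = g sinθ/(1+k) and f = kMa = kMg sinθ/(1+k).
f = 1 × 0.745 × 9.81 × sin28.3° / 2 ≈ 1.73 N.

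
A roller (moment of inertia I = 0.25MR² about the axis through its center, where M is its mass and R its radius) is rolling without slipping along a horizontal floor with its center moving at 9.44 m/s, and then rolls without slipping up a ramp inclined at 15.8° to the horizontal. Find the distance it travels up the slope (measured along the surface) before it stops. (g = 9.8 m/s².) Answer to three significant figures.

The moment of inertia is 0.25MR², giving k ≡ I/(MR²) = 0.25.
Pure rolling means v = ωR; then KE = ½Mv² + ½I(v/R)² = ½(1+k)Mv² = (5/8)Mv².
Setting this equal to Mgh gives the vertical rise h = (1+k)v₀²/(2g) = 1.25×9.44²/(2×9.8) = 5.683 m.
Along the incline, d = h/sinθ = 5.683/sin15.8° ≈ 20.9 m.

d ≈ 20.9 m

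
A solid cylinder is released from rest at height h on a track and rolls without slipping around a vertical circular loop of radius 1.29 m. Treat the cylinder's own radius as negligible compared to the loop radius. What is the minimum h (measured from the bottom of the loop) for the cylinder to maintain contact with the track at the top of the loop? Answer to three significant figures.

h_min ≈ 3.55 m

Here I = (1/2)MR², so the shape factor k = I/(MR²) = 0.5.
At the top of the loop, the minimum-contact condition is Mg = Mv_top²/r, so v_top² = gr.
With ω = v/R, the kinetic energy at speed v is ½(1+k)Mv² = (3/4)Mv².
Energy conservation from release (height h) to the top (height 2r): Mgh = Mg(2r) + (3/4)M·gr.
Thus h_min = 2r + (1+k)r/2 = r(2 + 1.5/2) = 1.29 × 2.75 ≈ 3.55 m.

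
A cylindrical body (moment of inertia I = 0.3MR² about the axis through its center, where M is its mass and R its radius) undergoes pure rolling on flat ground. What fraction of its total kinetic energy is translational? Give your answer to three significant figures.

Here I = 0.3MR², so the shape factor k = I/(MR²) = 0.3.
With ω = v/R, KE_trans = ½Mv² and KE_rot = ½Iω² = ½kMv², so KE_total = ½(1+k)Mv².
The translational fraction is therefore 1/(1+k) = 1/1.3 ≈ 0.769.

fraction ≈ 0.769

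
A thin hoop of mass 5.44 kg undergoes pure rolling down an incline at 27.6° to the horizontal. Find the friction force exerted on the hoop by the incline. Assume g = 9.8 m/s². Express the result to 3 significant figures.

Here I = MR², so the shape factor k = I/(MR²) = 1.
Newton's second law down the slope: Mg sinθ − f = Ma. The torque equation fR = Iα (with α = a/R) gives f = kMa.
Combining, a = g sinθ/(1+k) and f = kMa = kMg sinθ/(1+k).
f = 1 × 5.44 × 9.8 × sin27.6° / 2 ≈ 12.3 N.

f ≈ 12.3 N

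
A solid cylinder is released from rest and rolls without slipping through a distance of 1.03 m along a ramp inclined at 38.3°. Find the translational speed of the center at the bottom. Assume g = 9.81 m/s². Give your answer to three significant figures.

v ≈ 2.89 m/s

For this body I = (1/2)MR², i.e. k = I/(MR²) = 0.5.
Pure rolling means v = ωR; then KE = ½Mv² + ½I(v/R)² = ½(1+k)Mv² = (3/4)Mv².
The vertical drop is h = L sinθ = 1.03 × sin38.3° = 0.6384 m.
Energy conservation: Mgh = (3/4)Mv², so v = √(2gh/(1+k)) = √(2 × 9.81 × 0.6384 / 1.5) ≈ 2.89 m/s.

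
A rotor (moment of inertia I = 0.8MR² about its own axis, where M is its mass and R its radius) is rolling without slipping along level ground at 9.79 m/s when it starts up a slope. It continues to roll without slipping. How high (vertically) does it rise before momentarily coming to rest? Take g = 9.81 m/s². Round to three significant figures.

h ≈ 8.79 m

Here I = 0.8MR², so the shape factor k = I/(MR²) = 0.8.
Rolling without slipping gives ω = v/R, so the total kinetic energy is ½Mv² + ½Iω² = ½(1+k)Mv² = (9/10)Mv².
All of this converts to potential energy at the highest point: (9/10)Mv₀² = Mgh.
Thus h = (1+k)v₀²/(2g) = 1.8 × 9.79² / (2 × 9.81) ≈ 8.79 m.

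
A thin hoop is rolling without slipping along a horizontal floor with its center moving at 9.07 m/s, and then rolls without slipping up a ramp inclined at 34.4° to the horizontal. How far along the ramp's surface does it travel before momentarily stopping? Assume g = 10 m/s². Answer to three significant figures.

The moment of inertia is MR², giving k ≡ I/(MR²) = 1.
Rolling without slipping gives ω = v/R, so the total kinetic energy is ½Mv² + ½Iω² = ½(1+k)Mv² = Mv².
Setting this equal to Mgh gives the vertical rise h = (1+k)v₀²/(2g) = 2×9.07²/(2×10) = 8.226 m.
The distance along the slope is d = h/sinθ = 8.226/sin34.4° ≈ 14.6 m.

d ≈ 14.6 m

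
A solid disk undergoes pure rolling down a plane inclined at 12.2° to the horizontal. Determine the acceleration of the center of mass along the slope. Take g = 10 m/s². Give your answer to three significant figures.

Here I = (1/2)MR², so the shape factor k = I/(MR²) = 0.5.
Translational: Mg sinθ − f = Ma. Rotational about the CM: fR = Iα = kMRa, so f = kMa.
Eliminating f: Mg sinθ = (1+k)Ma, so a = g sinθ/(1+k) = 10 × sin12.2° / 1.5 ≈ 1.41 m/s².

a ≈ 1.41 m/s²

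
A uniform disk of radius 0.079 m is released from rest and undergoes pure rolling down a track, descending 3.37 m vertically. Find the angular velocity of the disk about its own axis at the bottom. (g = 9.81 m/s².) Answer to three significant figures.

Here I = (1/2)MR², so the shape factor k = I/(MR²) = 0.5.
Since it rolls without slipping, ω = v/R and KE = ½Mv² + ½Iω² = ½(1+k)Mv² = (3/4)Mv².
Energy conservation Mgh = ½(1+k)Mv² gives v = √(2gh/(1+k)) = √(2 × 9.81 × 3.37 / 1.5) = 6.639 m/s.
Then ω = v/R = 6.639 / 0.079 ≈ 84.0 rad/s.

ω ≈ 84.0 rad/s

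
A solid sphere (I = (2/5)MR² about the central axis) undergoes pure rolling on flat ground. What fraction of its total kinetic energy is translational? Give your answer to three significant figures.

For this body I = (2/5)MR², i.e. k = I/(MR²) = 0.4.
With ω = v/R, KE_trans = ½Mv² and KE_rot = ½Iω² = ½kMv², so KE_total = ½(1+k)Mv².
The translational fraction is therefore 1/(1+k) = 1/1.4 ≈ 0.714.

fraction ≈ 0.714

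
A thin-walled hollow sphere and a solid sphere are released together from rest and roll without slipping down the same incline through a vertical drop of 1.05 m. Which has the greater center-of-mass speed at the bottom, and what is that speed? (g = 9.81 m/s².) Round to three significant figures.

For rolling without slipping, Mgh = ½(1+k)Mv² where k = I/(MR²), so v = √(2gh/(1+k)).
Thin-walled hollow sphere: k = 2/3, giving v = √(2×9.81×1.05/1.667) = 3.516 m/s.
Solid sphere: k = 0.4, giving v = √(2×9.81×1.05/1.4) = 3.836 m/s.
The smaller k wins: the solid sphere, at ≈ 3.84 m/s.

the solid sphere, at v ≈ 3.84 m/s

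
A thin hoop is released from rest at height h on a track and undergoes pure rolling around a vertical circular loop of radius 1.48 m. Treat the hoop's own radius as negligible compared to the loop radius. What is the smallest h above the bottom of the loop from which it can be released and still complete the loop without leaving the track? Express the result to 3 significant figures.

h_min ≈ 4.44 m

With I = MR², the ratio k = I/(MR²) is 1.
At the top of the loop, the minimum-contact condition is Mg = Mv_top²/r, so v_top² = gr.
With ω = v/R, the kinetic energy at speed v is ½(1+k)Mv² = Mv².
Energy conservation from release (height h) to the top (height 2r): Mgh = Mg(2r) + M·gr.
Thus h_min = 2r + (1+k)r/2 = r(2 + 2/2) = 1.48 × 3 ≈ 4.44 m.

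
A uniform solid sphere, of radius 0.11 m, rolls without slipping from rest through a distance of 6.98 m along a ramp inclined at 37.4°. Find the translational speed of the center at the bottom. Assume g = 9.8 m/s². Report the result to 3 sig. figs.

Here I = (2/5)MR², so the shape factor k = I/(MR²) = 0.4.
Pure rolling means v = ωR; then KE = ½Mv² + ½I(v/R)² = ½(1+k)Mv² = (7/10)Mv².
The vertical drop is h = L sinθ = 6.98 × sin37.4° = 4.239 m.
Energy conservation: Mgh = (7/10)Mv², so v = √(2gh/(1+k)) = √(2 × 9.8 × 4.239 / 1.4) ≈ 7.70 m/s.

v ≈ 7.70 m/s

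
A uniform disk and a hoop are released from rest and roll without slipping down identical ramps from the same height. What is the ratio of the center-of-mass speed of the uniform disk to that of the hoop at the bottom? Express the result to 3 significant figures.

Each satisfies Mgh = ½(1+k)Mv² with k = I/(MR²), so v ∝ 1/√(1+k).
For the uniform disk k = 0.5; for the hoop k = 1.
v₁/v₂ = √((1+k₂)/(1+k₁)) = √(2/1.5) ≈ 1.15.

v_ratio ≈ 1.15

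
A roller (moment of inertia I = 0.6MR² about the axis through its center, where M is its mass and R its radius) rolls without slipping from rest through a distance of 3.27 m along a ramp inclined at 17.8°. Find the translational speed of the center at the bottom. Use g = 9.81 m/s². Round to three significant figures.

v ≈ 3.50 m/s

For this body I = 0.6MR², i.e. k = I/(MR²) = 0.6.
Rolling without slipping gives ω = v/R, so the total kinetic energy is ½Mv² + ½Iω² = ½(1+k)Mv² = (4/5)Mv².
The vertical drop is h = L sinθ = 3.27 × sin17.8° = 0.9996 m.
Setting Mgh = (4/5)Mv² gives v = √(2gh/(1+k)) = √(2·9.81·0.9996/1.6) ≈ 3.50 m/s.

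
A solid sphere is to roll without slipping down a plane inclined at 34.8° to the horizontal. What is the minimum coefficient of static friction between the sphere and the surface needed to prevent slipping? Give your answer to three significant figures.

Here I = (2/5)MR², so the shape factor k = I/(MR²) = 0.4.
Newton's second law down the slope: Mg sinθ − f = Ma. The torque equation fR = Iα (with α = a/R) gives f = kMa.
These give a = g sinθ/(1+k) and the required friction f = kMg sinθ/(1+k).
With N = Mg cosθ, the no-slip condition f ≤ μN gives μ_min = f/N = k tanθ/(1+k).
μ_min = 0.4 × tan34.8° / 1.4 ≈ 0.199.

μ_min ≈ 0.199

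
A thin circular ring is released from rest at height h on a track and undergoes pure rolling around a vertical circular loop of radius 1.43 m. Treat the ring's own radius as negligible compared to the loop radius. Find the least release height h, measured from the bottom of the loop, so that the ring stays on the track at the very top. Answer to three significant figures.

h_min ≈ 4.29 m

Here I = MR², so the shape factor k = I/(MR²) = 1.
At the top, contact is just lost when gravity alone supplies the centripetal force: Mg = Mv_top²/r, i.e. v_top² = gr.
With ω = v/R, the kinetic energy at speed v is ½(1+k)Mv² = Mv².
Energy conservation from release (height h) to the top (height 2r): Mgh = Mg(2r) + M·gr.
Thus h_min = 2r + (1+k)r/2 = r(2 + 2/2) = 1.43 × 3 ≈ 4.29 m.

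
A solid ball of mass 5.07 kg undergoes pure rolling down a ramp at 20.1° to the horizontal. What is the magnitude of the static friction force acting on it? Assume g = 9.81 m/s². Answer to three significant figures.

For this body I = (2/5)MR², i.e. k = I/(MR²) = 0.4.
Translational: Mg sinθ − f = Ma. Rotational about the CM: fR = Iα = kMRa, so f = kMa.
Combining, a = g sinθ/(1+k) and f = kMa = kMg sinθ/(1+k).
f = 0.4 × 5.07 × 9.81 × sin20.1° / 1.4 ≈ 4.88 N.

f ≈ 4.88 N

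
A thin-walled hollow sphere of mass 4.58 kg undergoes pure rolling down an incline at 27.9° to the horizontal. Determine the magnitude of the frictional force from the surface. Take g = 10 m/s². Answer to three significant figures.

For this body I = (2/3)MR², i.e. k = I/(MR²) = 2/3.
Along the incline Mg sinθ − f = Ma, and torque about the center fR = Iα = kMR²(a/R) gives f = kMa.
Combining, a = g sinθ/(1+k) and f = kMa = kMg sinθ/(1+k).
f = (2/3) × 4.58 × 10 × sin27.9° / 1.667 ≈ 8.57 N.

f ≈ 8.57 N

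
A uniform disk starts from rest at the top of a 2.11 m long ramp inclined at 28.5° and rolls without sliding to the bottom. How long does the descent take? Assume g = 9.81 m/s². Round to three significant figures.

t ≈ 1.16 s

For this body I = (1/2)MR², i.e. k = I/(MR²) = 0.5.
Along the incline Mg sinθ − f = Ma, and torque about the center fR = Iα = kMR²(a/R) gives f = kMa.
Hence a = g sinθ/(1+k) = 9.81×sin28.5°/1.5 = 3.121 m/s².
Starting from rest, L = ½at², so t = √(2L/a) = √(2×2.11/3.121) ≈ 1.16 s.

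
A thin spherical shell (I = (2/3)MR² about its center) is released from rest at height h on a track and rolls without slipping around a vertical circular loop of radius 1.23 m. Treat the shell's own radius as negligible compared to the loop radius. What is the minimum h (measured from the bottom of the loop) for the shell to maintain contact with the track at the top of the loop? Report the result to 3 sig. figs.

For this body I = (2/3)MR², i.e. k = I/(MR²) = 2/3.
At the top, contact is just lost when gravity alone supplies the centripetal force: Mg = Mv_top²/r, i.e. v_top² = gr.
With ω = v/R, the kinetic energy at speed v is ½(1+k)Mv² = (5/6)Mv².
Energy conservation from release (height h) to the top (height 2r): Mgh = Mg(2r) + (5/6)M·gr.
Thus h_min = 2r + (1+k)r/2 = r(2 + 1.667/2) = 1.23 × 2.833 ≈ 3.49 m.

h_min ≈ 3.49 m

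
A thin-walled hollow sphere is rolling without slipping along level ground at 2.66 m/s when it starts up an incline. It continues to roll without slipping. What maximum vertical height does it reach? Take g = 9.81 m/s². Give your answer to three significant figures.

h ≈ 0.601 m

For this body I = (2/3)MR², i.e. k = I/(MR²) = 2/3.
The rolling condition ω = v/R makes the rotational term ½I(v/R)² = ½kMv², so KE_total = ½(1+k)Mv² = (5/6)Mv².
All of this converts to potential energy at the highest point: (5/6)Mv₀² = Mgh.
Thus h = (1+k)v₀²/(2g) = 1.667 × 2.66² / (2 × 9.81) ≈ 0.601 m.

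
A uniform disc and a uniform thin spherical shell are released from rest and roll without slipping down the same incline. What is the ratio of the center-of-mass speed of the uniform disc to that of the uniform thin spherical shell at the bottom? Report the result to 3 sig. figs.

Each satisfies Mgh = ½(1+k)Mv² with k = I/(MR²), so v ∝ 1/√(1+k).
For the uniform disc k = 0.5; for the uniform thin spherical shell k = 2/3.
v₁/v₂ = √((1+k₂)/(1+k₁)) = √(1.667/1.5) ≈ 1.05.

v_ratio ≈ 1.05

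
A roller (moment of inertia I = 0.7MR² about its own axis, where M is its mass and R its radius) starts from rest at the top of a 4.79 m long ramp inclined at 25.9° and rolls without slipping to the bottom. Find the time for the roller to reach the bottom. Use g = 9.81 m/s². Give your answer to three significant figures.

The moment of inertia is 0.7MR², giving k ≡ I/(MR²) = 0.7.
Along the incline Mg sinθ − f = Ma, and torque about the center fR = Iα = kMR²(a/R) gives f = kMa.
Hence a = g sinθ/(1+k) = 9.81×sin25.9°/1.7 = 2.521 m/s².
With constant a from rest, t = √(2L/a) = √(2·4.79/2.521) ≈ 1.95 s.

t ≈ 1.95 s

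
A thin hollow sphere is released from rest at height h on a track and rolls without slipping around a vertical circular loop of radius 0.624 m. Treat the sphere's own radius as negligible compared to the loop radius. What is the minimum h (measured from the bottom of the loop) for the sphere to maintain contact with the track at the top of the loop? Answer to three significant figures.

Here I = (2/3)MR², so the shape factor k = I/(MR²) = 2/3.
At the top, contact is just lost when gravity alone supplies the centripetal force: Mg = Mv_top²/r, i.e. v_top² = gr.
With ω = v/R, the kinetic energy at speed v is ½(1+k)Mv² = (5/6)Mv².
Energy conservation from release (height h) to the top (height 2r): Mgh = Mg(2r) + (5/6)M·gr.
Thus h_min = 2r + (1+k)r/2 = r(2 + 1.667/2) = 0.624 × 2.833 ≈ 1.77 m.

h_min ≈ 1.77 m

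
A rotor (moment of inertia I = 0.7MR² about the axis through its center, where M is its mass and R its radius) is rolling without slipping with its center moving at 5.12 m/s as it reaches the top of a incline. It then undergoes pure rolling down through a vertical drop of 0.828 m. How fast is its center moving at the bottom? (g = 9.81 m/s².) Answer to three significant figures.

v ≈ 5.98 m/s

Here I = 0.7MR², so the shape factor k = I/(MR²) = 0.7.
The rolling condition ω = v/R makes the rotational term ½I(v/R)² = ½kMv², so KE_total = ½(1+k)Mv² = (17/20)Mv².
Conserving energy between top and bottom: (17/20)Mv² = (17/20)Mv₀² + Mgh, hence v² = v₀² + 2gh/(1+k).
v = √(5.12² + 2×9.81×0.828/1.7) = √35.77 ≈ 5.98 m/s.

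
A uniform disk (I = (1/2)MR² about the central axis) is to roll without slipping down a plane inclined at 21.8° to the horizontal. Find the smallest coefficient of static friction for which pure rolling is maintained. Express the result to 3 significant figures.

μ_min ≈ 0.133

With I = (1/2)MR², the ratio k = I/(MR²) is 0.5.
Along the incline Mg sinθ − f = Ma, and torque about the center fR = Iα = kMR²(a/R) gives f = kMa.
These give a = g sinθ/(1+k) and the required friction f = kMg sinθ/(1+k).
With N = Mg cosθ, the no-slip condition f ≤ μN gives μ_min = f/N = k tanθ/(1+k).
μ_min = 0.5 × tan21.8° / 1.5 ≈ 0.133.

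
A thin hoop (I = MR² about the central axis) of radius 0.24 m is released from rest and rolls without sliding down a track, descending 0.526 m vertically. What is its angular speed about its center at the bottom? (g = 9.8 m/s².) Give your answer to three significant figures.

ω ≈ 9.46 rad/s

Here I = MR², so the shape factor k = I/(MR²) = 1.
Since it rolls without slipping, ω = v/R and KE = ½Mv² + ½Iω² = ½(1+k)Mv² = Mv².
Energy conservation Mgh = ½(1+k)Mv² gives v = √(2gh/(1+k)) = √(2 × 9.8 × 0.526 / 2) = 2.27 m/s.
Then ω = v/R = 2.27 / 0.24 ≈ 9.46 rad/s.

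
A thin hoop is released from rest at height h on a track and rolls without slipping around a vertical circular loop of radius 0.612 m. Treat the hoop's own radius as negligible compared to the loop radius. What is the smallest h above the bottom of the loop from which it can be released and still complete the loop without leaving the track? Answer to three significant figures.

h_min ≈ 1.84 m

The moment of inertia is MR², giving k ≡ I/(MR²) = 1.
At the top of the loop, the minimum-contact condition is Mg = Mv_top²/r, so v_top² = gr.
With ω = v/R, the kinetic energy at speed v is ½(1+k)Mv² = Mv².
Energy conservation from release (height h) to the top (height 2r): Mgh = Mg(2r) + M·gr.
Thus h_min = 2r + (1+k)r/2 = r(2 + 2/2) = 0.612 × 3 ≈ 1.84 m.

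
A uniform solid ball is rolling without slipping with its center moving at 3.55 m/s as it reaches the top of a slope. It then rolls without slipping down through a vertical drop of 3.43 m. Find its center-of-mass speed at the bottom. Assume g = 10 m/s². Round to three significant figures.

With I = (2/5)MR², the ratio k = I/(MR²) is 0.4.
Pure rolling means v = ωR; then KE = ½Mv² + ½I(v/R)² = ½(1+k)Mv² = (7/10)Mv².
Conserving energy between top and bottom: (7/10)Mv² = (7/10)Mv₀² + Mgh, hence v² = v₀² + 2gh/(1+k).
v = √(3.55² + 2×10×3.43/1.4) = √61.6 ≈ 7.85 m/s.

v ≈ 7.85 m/s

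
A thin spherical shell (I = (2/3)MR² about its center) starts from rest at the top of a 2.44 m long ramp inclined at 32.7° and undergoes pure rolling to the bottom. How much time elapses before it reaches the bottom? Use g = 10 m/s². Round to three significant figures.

t ≈ 1.23 s

Here I = (2/3)MR², so the shape factor k = I/(MR²) = 2/3.
Newton's second law down the slope: Mg sinθ − f = Ma. The torque equation fR = Iα (with α = a/R) gives f = kMa.
Hence a = g sinθ/(1+k) = 10×sin32.7°/1.667 = 3.241 m/s².
Starting from rest, L = ½at², so t = √(2L/a) = √(2×2.44/3.241) ≈ 1.23 s.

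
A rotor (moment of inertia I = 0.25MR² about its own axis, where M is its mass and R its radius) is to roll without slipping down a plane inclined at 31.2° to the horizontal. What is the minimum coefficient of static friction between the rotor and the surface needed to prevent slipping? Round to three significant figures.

With I = 0.25MR², the ratio k = I/(MR²) is 0.25.
Translational: Mg sinθ − f = Ma. Rotational about the CM: fR = Iα = kMRa, so f = kMa.
These give a = g sinθ/(1+k) and the required friction f = kMg sinθ/(1+k).
The normal force is N = Mg cosθ, so μ_min = f/N = k tanθ/(1+k).
μ_min = 0.25 × tan31.2° / 1.25 ≈ 0.121.

μ_min ≈ 0.121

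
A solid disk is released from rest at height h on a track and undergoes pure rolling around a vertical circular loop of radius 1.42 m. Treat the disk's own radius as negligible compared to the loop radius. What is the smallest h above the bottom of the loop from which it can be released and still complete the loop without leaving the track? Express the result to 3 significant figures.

With I = (1/2)MR², the ratio k = I/(MR²) is 0.5.
At the top, contact is just lost when gravity alone supplies the centripetal force: Mg = Mv_top²/r, i.e. v_top² = gr.
With ω = v/R, the kinetic energy at speed v is ½(1+k)Mv² = (3/4)Mv².
Energy conservation from release (height h) to the top (height 2r): Mgh = Mg(2r) + (3/4)M·gr.
Thus h_min = 2r + (1+k)r/2 = r(2 + 1.5/2) = 1.42 × 2.75 ≈ 3.91 m.

h_min ≈ 3.91 m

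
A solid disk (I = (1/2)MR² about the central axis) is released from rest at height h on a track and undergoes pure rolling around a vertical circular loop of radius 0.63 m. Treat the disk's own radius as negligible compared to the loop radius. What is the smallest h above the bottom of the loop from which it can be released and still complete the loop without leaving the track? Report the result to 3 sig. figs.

h_min ≈ 1.73 m

For this body I = (1/2)MR², i.e. k = I/(MR²) = 0.5.
At the top of the loop, the minimum-contact condition is Mg = Mv_top²/r, so v_top² = gr.
With ω = v/R, the kinetic energy at speed v is ½(1+k)Mv² = (3/4)Mv².
Energy conservation from release (height h) to the top (height 2r): Mgh = Mg(2r) + (3/4)M·gr.
Thus h_min = 2r + (1+k)r/2 = r(2 + 1.5/2) = 0.63 × 2.75 ≈ 1.73 m.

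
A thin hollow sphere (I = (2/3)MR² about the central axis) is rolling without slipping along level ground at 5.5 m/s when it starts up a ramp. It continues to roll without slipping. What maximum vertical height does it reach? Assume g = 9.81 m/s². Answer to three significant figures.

h ≈ 2.57 m

With I = (2/3)MR², the ratio k = I/(MR²) is 2/3.
Since it rolls without slipping, ω = v/R and KE = ½Mv² + ½Iω² = ½(1+k)Mv² = (5/6)Mv².
All of this converts to potential energy at the highest point: (5/6)Mv₀² = Mgh.
Thus h = (1+k)v₀²/(2g) = 1.667 × 5.5² / (2 × 9.81) ≈ 2.57 m.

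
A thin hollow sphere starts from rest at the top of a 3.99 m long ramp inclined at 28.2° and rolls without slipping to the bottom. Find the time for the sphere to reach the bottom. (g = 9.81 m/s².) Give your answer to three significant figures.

For this body I = (2/3)MR², i.e. k = I/(MR²) = 2/3.
Translational: Mg sinθ − f = Ma. Rotational about the CM: fR = Iα = kMRa, so f = kMa.
Hence a = g sinθ/(1+k) = 9.81×sin28.2°/1.667 = 2.781 m/s².
Starting from rest, L = ½at², so t = √(2L/a) = √(2×3.99/2.781) ≈ 1.69 s.

t ≈ 1.69 s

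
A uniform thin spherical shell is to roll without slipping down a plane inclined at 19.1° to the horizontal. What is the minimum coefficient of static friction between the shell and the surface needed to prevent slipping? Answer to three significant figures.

μ_min ≈ 0.139

For this body I = (2/3)MR², i.e. k = I/(MR²) = 2/3.
Along the incline Mg sinθ − f = Ma, and torque about the center fR = Iα = kMR²(a/R) gives f = kMa.
These give a = g sinθ/(1+k) and the required friction f = kMg sinθ/(1+k).
The normal force is N = Mg cosθ, so μ_min = f/N = k tanθ/(1+k).
μ_min = (2/3) × tan19.1° / 1.667 ≈ 0.139.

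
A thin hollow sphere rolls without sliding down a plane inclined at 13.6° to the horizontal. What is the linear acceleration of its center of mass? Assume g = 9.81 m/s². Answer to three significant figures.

The moment of inertia is (2/3)MR², giving k ≡ I/(MR²) = 2/3.
Along the incline Mg sinθ − f = Ma, and torque about the center fR = Iα = kMR²(a/R) gives f = kMa.
Eliminating f: Mg sinθ = (1+k)Ma, so a = g sinθ/(1+k) = 9.81 × sin13.6° / 1.667 ≈ 1.38 m/s².

a ≈ 1.38 m/s²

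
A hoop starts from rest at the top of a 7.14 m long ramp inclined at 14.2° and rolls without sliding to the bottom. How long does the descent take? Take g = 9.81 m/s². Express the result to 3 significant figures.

Here I = MR², so the shape factor k = I/(MR²) = 1.
Translational: Mg sinθ − f = Ma. Rotational about the CM: fR = Iα = kMRa, so f = kMa.
Hence a = g sinθ/(1+k) = 9.81×sin14.2°/2 = 1.203 m/s².
Starting from rest, L = ½at², so t = √(2L/a) = √(2×7.14/1.203) ≈ 3.45 s.

t ≈ 3.45 s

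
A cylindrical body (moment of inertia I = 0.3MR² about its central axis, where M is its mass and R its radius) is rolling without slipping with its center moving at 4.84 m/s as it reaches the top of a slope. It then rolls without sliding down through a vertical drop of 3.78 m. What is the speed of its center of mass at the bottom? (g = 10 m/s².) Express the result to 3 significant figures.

With I = 0.3MR², the ratio k = I/(MR²) is 0.3.
Rolling without slipping gives ω = v/R, so the total kinetic energy is ½Mv² + ½Iω² = ½(1+k)Mv² = (13/20)Mv².
Conserving energy between top and bottom: (13/20)Mv² = (13/20)Mv₀² + Mgh, hence v² = v₀² + 2gh/(1+k).
v = √(4.84² + 2×10×3.78/1.3) = √81.58 ≈ 9.03 m/s.

v ≈ 9.03 m/s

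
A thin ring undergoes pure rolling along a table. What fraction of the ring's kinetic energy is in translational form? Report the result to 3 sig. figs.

fraction ≈ 0.500

Here I = MR², so the shape factor k = I/(MR²) = 1.
Since ω = v/R, the translational part is ½Mv² and the rotational part is ½I(v/R)² = ½kMv²; the total is ½(1+k)Mv².
The translational fraction is therefore 1/(1+k) = 1/2 ≈ 0.500.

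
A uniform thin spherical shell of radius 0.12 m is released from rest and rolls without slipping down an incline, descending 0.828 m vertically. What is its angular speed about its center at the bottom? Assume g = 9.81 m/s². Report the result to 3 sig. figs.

With I = (2/3)MR², the ratio k = I/(MR²) is 2/3.
Since it rolls without slipping, ω = v/R and KE = ½Mv² + ½Iω² = ½(1+k)Mv² = (5/6)Mv².
Energy conservation Mgh = ½(1+k)Mv² gives v = √(2gh/(1+k)) = √(2 × 9.81 × 0.828 / 1.667) = 3.122 m/s.
Then ω = v/R = 3.122 / 0.12 ≈ 26.0 rad/s.

ω ≈ 26.0 rad/s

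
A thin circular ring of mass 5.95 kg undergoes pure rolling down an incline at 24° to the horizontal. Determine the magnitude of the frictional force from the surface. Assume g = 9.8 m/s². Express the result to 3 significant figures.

f ≈ 11.9 N

The moment of inertia is MR², giving k ≡ I/(MR²) = 1.
Newton's second law down the slope: Mg sinθ − f = Ma. The torque equation fR = Iα (with α = a/R) gives f = kMa.
Combining, a = g sinθ/(1+k) and f = kMa = kMg sinθ/(1+k).
f = 1 × 5.95 × 9.8 × sin24° / 2 ≈ 11.9 N.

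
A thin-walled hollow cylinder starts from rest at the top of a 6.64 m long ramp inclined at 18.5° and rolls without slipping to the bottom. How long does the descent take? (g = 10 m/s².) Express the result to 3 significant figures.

t ≈ 2.89 s

With I = MR², the ratio k = I/(MR²) is 1.
Translational: Mg sinθ − f = Ma. Rotational about the CM: fR = Iα = kMRa, so f = kMa.
Hence a = g sinθ/(1+k) = 10×sin18.5°/2 = 1.587 m/s².
With constant a from rest, t = √(2L/a) = √(2·6.64/1.587) ≈ 2.89 s.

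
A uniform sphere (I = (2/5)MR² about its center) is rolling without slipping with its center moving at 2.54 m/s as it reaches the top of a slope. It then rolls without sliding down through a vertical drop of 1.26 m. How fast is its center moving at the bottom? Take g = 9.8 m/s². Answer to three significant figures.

v ≈ 4.91 m/s

The moment of inertia is (2/5)MR², giving k ≡ I/(MR²) = 0.4.
The rolling condition ω = v/R makes the rotational term ½I(v/R)² = ½kMv², so KE_total = ½(1+k)Mv² = (7/10)Mv².
Energy conservation: (7/10)Mv₀² + Mgh = (7/10)Mv², so v² = v₀² + 2gh/(1+k).
v = √(2.54² + 2×9.8×1.26/1.4) = √24.09 ≈ 4.91 m/s.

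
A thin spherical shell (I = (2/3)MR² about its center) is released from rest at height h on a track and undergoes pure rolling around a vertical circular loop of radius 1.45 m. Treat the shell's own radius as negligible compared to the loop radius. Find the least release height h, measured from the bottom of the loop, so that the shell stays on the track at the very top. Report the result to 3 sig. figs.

h_min ≈ 4.11 m

For this body I = (2/3)MR², i.e. k = I/(MR²) = 2/3.
At the top of the loop, the minimum-contact condition is Mg = Mv_top²/r, so v_top² = gr.
With ω = v/R, the kinetic energy at speed v is ½(1+k)Mv² = (5/6)Mv².
Energy conservation from release (height h) to the top (height 2r): Mgh = Mg(2r) + (5/6)M·gr.
Thus h_min = 2r + (1+k)r/2 = r(2 + 1.667/2) = 1.45 × 2.833 ≈ 4.11 m.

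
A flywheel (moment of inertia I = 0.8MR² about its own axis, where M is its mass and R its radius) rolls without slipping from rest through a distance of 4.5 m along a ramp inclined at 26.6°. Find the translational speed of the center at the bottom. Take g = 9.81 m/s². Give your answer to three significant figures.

v ≈ 4.69 m/s

For this body I = 0.8MR², i.e. k = I/(MR²) = 0.8.
The rolling condition ω = v/R makes the rotational term ½I(v/R)² = ½kMv², so KE_total = ½(1+k)Mv² = (9/10)Mv².
The vertical drop is h = L sinθ = 4.5 × sin26.6° = 2.015 m.
Setting Mgh = (9/10)Mv² gives v = √(2gh/(1+k)) = √(2·9.81·2.015/1.8) ≈ 4.69 m/s.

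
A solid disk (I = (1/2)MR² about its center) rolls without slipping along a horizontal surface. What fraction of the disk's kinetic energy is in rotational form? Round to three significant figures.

With I = (1/2)MR², the ratio k = I/(MR²) is 0.5.
Since ω = v/R, the translational part is ½Mv² and the rotational part is ½I(v/R)² = ½kMv²; the total is ½(1+k)Mv².
The rotational fraction is therefore k/(1+k) = 0.5/1.5 ≈ 0.333.

fraction ≈ 0.333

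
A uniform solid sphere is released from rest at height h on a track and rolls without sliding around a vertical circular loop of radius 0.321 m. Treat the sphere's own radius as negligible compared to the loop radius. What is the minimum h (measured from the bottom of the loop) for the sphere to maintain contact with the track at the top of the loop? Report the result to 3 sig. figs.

With I = (2/5)MR², the ratio k = I/(MR²) is 0.4.
At the top, contact is just lost when gravity alone supplies the centripetal force: Mg = Mv_top²/r, i.e. v_top² = gr.
With ω = v/R, the kinetic energy at speed v is ½(1+k)Mv² = (7/10)Mv².
Energy conservation from release (height h) to the top (height 2r): Mgh = Mg(2r) + (7/10)M·gr.
Thus h_min = 2r + (1+k)r/2 = r(2 + 1.4/2) = 0.321 × 2.7 ≈ 0.867 m.

h_min ≈ 0.867 m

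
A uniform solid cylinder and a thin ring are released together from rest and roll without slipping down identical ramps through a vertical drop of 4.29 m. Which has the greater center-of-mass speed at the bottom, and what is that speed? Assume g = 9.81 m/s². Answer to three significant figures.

the uniform solid cylinder, at v ≈ 7.49 m/s

For rolling without slipping, Mgh = ½(1+k)Mv² where k = I/(MR²), so v = √(2gh/(1+k)).
Uniform solid cylinder: k = 0.5, giving v = √(2×9.81×4.29/1.5) = 7.491 m/s.
Thin ring: k = 1, giving v = √(2×9.81×4.29/2) = 6.487 m/s.
The smaller k wins: the uniform solid cylinder, at ≈ 7.49 m/s.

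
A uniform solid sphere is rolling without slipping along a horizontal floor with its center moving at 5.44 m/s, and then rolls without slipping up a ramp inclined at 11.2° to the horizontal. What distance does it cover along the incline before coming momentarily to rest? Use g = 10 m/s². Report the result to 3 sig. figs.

For this body I = (2/5)MR², i.e. k = I/(MR²) = 0.4.
Pure rolling means v = ωR; then KE = ½Mv² + ½I(v/R)² = ½(1+k)Mv² = (7/10)Mv².
Setting this equal to Mgh gives the vertical rise h = (1+k)v₀²/(2g) = 1.4×5.44²/(2×10) = 2.072 m.
The distance along the slope is d = h/sinθ = 2.072/sin11.2° ≈ 10.7 m.

d ≈ 10.7 m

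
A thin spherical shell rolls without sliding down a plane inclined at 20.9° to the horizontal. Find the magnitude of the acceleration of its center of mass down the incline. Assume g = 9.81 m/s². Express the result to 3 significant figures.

a ≈ 2.10 m/s²

The moment of inertia is (2/3)MR², giving k ≡ I/(MR²) = 2/3.
Translational: Mg sinθ − f = Ma. Rotational about the CM: fR = Iα = kMRa, so f = kMa.
Eliminating f: Mg sinθ = (1+k)Ma, so a = g sinθ/(1+k) = 9.81 × sin20.9° / 1.667 ≈ 2.10 m/s².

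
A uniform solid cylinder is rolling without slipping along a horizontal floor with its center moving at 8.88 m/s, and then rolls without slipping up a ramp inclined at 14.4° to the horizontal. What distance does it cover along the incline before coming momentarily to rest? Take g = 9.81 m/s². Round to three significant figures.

d ≈ 24.2 m

For this body I = (1/2)MR², i.e. k = I/(MR²) = 0.5.
Since it rolls without slipping, ω = v/R and KE = ½Mv² + ½Iω² = ½(1+k)Mv² = (3/4)Mv².
Setting this equal to Mgh gives the vertical rise h = (1+k)v₀²/(2g) = 1.5×8.88²/(2×9.81) = 6.029 m.
Along the incline, d = h/sinθ = 6.029/sin14.4° ≈ 24.2 m.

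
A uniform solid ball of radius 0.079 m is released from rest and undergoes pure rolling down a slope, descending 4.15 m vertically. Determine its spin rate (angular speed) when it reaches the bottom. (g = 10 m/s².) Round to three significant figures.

With I = (2/5)MR², the ratio k = I/(MR²) is 0.4.
Since it rolls without slipping, ω = v/R and KE = ½Mv² + ½Iω² = ½(1+k)Mv² = (7/10)Mv².
Energy conservation Mgh = ½(1+k)Mv² gives v = √(2gh/(1+k)) = √(2 × 10 × 4.15 / 1.4) = 7.7 m/s.
Then ω = v/R = 7.7 / 0.079 ≈ 97.5 rad/s.

ω ≈ 97.5 rad/s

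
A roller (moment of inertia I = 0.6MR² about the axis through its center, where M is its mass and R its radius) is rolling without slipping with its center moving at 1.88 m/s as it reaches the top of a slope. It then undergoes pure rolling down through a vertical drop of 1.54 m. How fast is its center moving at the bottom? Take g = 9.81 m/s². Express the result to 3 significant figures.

v ≈ 4.73 m/s

For this body I = 0.6MR², i.e. k = I/(MR²) = 0.6.
Since it rolls without slipping, ω = v/R and KE = ½Mv² + ½Iω² = ½(1+k)Mv² = (4/5)Mv².
Energy conservation: (4/5)Mv₀² + Mgh = (4/5)Mv², so v² = v₀² + 2gh/(1+k).
v = √(1.88² + 2×9.81×1.54/1.6) = √22.42 ≈ 4.73 m/s.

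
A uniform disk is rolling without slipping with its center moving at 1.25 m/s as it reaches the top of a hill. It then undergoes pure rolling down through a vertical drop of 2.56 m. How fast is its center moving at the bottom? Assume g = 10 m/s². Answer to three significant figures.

v ≈ 5.97 m/s

For this body I = (1/2)MR², i.e. k = I/(MR²) = 0.5.
Since it rolls without slipping, ω = v/R and KE = ½Mv² + ½Iω² = ½(1+k)Mv² = (3/4)Mv².
Conserving energy between top and bottom: (3/4)Mv² = (3/4)Mv₀² + Mgh, hence v² = v₀² + 2gh/(1+k).
v = √(1.25² + 2×10×2.56/1.5) = √35.7 ≈ 5.97 m/s.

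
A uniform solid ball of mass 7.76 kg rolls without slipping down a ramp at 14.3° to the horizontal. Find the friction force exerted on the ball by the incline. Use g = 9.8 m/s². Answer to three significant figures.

f ≈ 5.37 N

The moment of inertia is (2/5)MR², giving k ≡ I/(MR²) = 0.4.
Newton's second law down the slope: Mg sinθ − f = Ma. The torque equation fR = Iα (with α = a/R) gives f = kMa.
Combining, a = g sinθ/(1+k) and f = kMa = kMg sinθ/(1+k).
f = 0.4 × 7.76 × 9.8 × sin14.3° / 1.4 ≈ 5.37 N.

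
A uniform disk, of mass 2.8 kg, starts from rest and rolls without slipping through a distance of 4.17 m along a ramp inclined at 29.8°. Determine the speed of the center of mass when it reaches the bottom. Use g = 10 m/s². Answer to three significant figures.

For this body I = (1/2)MR², i.e. k = I/(MR²) = 0.5.
The rolling condition ω = v/R makes the rotational term ½I(v/R)² = ½kMv², so KE_total = ½(1+k)Mv² = (3/4)Mv².
The vertical drop is h = L sinθ = 4.17 × sin29.8° = 2.072 m.
Setting Mgh = (3/4)Mv² gives v = √(2gh/(1+k)) = √(2·10·2.072/1.5) ≈ 5.26 m/s.

v ≈ 5.26 m/s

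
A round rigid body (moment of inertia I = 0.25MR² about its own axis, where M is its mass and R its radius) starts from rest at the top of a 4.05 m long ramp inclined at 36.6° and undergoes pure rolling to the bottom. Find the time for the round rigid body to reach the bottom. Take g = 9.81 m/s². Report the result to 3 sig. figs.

The moment of inertia is 0.25MR², giving k ≡ I/(MR²) = 0.25.
Translational: Mg sinθ − f = Ma. Rotational about the CM: fR = Iα = kMRa, so f = kMa.
Hence a = g sinθ/(1+k) = 9.81×sin36.6°/1.25 = 4.679 m/s².
Starting from rest, L = ½at², so t = √(2L/a) = √(2×4.05/4.679) ≈ 1.32 s.

t ≈ 1.32 s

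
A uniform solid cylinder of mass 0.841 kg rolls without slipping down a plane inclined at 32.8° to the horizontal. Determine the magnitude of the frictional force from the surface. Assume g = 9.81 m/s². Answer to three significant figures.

f ≈ 1.49 N

With I = (1/2)MR², the ratio k = I/(MR²) is 0.5.
Translational: Mg sinθ − f = Ma. Rotational about the CM: fR = Iα = kMRa, so f = kMa.
Combining, a = g sinθ/(1+k) and f = kMa = kMg sinθ/(1+k).
f = 0.5 × 0.841 × 9.81 × sin32.8° / 1.5 ≈ 1.49 N.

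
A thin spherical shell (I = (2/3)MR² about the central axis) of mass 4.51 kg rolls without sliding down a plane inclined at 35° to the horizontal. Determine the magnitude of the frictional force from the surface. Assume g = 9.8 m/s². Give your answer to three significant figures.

f ≈ 10.1 N

Here I = (2/3)MR², so the shape factor k = I/(MR²) = 2/3.
Translational: Mg sinθ − f = Ma. Rotational about the CM: fR = Iα = kMRa, so f = kMa.
Combining, a = g sinθ/(1+k) and f = kMa = kMg sinθ/(1+k).
f = (2/3) × 4.51 × 9.8 × sin35° / 1.667 ≈ 10.1 N.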